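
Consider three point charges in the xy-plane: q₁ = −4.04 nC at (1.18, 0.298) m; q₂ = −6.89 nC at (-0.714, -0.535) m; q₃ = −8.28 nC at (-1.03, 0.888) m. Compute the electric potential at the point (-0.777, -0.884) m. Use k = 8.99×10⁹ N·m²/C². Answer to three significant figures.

Electric potential is a scalar, so the contributions from each charge add algebraically: V = Σ kqᵢ/rᵢ.
Distances from the field point to each charge: r₁ = 2.29 m, r₂ = 0.355 m, r₃ = 1.79 m.
V = k[(-4.04×10⁻⁹)/(2.29) + (-6.89×10⁻⁹)/(0.355) + (-8.28×10⁻⁹)/(1.79)] = -232 V.

-232 V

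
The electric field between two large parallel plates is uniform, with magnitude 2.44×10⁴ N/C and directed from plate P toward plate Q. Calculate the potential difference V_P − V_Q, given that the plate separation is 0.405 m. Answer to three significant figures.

9880 V

In a uniform field, potential decreases in the direction of E: ΔV = −E·d for a displacement d parallel to E.
Going from Q to P is a displacement of 0.405 m opposite to the field, so V_P − V_Q = +Ed = 9880 V.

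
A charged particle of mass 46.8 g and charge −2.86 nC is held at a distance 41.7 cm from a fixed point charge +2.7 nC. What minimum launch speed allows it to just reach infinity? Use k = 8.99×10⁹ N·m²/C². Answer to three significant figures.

2.67×10⁻³ m/s

To just escape, total mechanical energy must reach zero at infinity: ½mv²_min + U = 0, so ½mv²_min = −U = |kQq|/r.
|U| = |kQq|/r = (8.99×10⁹ N·m²/C²)(2.70×10⁻⁹)(2.86×10⁻⁹)/(0.417) = 1.66×10⁻⁷ J.
v_min = √(2|U|/m) = √(2·1.66×10⁻⁷/0.0468) = 2.67×10⁻³ m/s.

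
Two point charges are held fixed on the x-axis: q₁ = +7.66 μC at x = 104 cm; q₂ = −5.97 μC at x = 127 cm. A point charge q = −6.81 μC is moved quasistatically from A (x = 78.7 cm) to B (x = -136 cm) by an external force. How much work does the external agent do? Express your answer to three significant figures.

For quasistatic motion the external work equals the change in potential energy: W_ext = qΔV = q(V_B − V_A).
At A: distances to the source charges are 0.253 m, 0.483 m; V_A = Σ kqᵢ/rᵢ = 1.61×10⁵ V.
At B: distances to the source charges are 2.40 m, 2.63 m; V_B = Σ kqᵢ/rᵢ = 8290 V.
ΔV = V_B − V_A = -1.53×10⁵ V.
W_ext = qΔV = (-6.81×10⁻⁶ C)(-1.53×10⁵ V) = 1.04 J.

1.04 J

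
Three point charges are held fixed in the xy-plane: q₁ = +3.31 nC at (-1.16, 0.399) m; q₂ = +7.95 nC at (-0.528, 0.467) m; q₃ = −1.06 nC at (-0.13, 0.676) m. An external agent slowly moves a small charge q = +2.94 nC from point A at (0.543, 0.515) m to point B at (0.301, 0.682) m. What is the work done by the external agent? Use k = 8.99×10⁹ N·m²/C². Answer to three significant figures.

3.24×10⁻⁸ J

For quasistatic motion the external work equals the change in potential energy: W_ext = qΔV = q(V_B − V_A).
At A: distances to the source charges are 1.71 m, 1.07 m, 0.692 m; V_A = Σ kqᵢ/rᵢ = 70.3 V.
At B: distances to the source charges are 1.49 m, 0.856 m, 0.431 m; V_B = Σ kqᵢ/rᵢ = 81.3 V.
ΔV = V_B − V_A = 11.0 V.
W_ext = qΔV = (2.94×10⁻⁹ C)(11.0 V) = 3.24×10⁻⁸ J.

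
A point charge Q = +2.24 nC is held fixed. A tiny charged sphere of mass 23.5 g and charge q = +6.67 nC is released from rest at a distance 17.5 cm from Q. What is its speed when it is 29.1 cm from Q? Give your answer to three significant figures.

Only the electrostatic force acts, so mechanical energy is conserved: ½mv² = U₁ − U₂ = kQq(1/r₁ − 1/r₂).
U₁ − U₂ = (8.99×10⁹ N·m²/C²)(2.24×10⁻⁹ C)(6.67×10⁻⁹ C)(1/0.175 − 1/0.291) = 3.06×10⁻⁷ J.
v = √(2·3.06×10⁻⁷/0.0235) = 5.10×10⁻³ m/s.

5.10×10⁻³ m/s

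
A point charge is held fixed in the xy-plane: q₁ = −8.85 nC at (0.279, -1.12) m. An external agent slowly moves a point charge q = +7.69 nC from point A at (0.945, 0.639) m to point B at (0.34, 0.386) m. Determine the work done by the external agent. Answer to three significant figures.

-8.06×10⁻⁸ J

For quasistatic motion the external work equals the change in potential energy: W_ext = qΔV = q(V_B − V_A).
At A: distance to the source charge is 1.88 m; V_A = kq₁/r = -42.3 V.
At B: distance to the source charge is 1.51 m; V_B = kq₁/r = -52.8 V.
ΔV = V_B − V_A = -10.5 V.
W_ext = qΔV = (7.69×10⁻⁹ C)(-10.5 V) = -8.06×10⁻⁸ J.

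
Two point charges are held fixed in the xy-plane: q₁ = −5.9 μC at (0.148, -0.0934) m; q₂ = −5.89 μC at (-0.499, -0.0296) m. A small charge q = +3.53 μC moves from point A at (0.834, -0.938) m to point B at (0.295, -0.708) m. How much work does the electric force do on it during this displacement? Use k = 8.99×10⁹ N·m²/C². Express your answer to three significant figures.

The work done by the electric force is W_field = −ΔU = −q(V_B − V_A) = q(V_A − V_B).
At A: distances to the source charges are 1.09 m, 1.61 m; V_A = Σ kqᵢ/rᵢ = -8.16×10⁴ V.
At B: distances to the source charges are 0.632 m, 1.04 m; V_B = Σ kqᵢ/rᵢ = -1.35×10⁵ V.
ΔV = V_B − V_A = -5.31×10⁴ V.
W_field = −qΔV = −(3.53×10⁻⁶ C)(-5.31×10⁴ V) = 0.187 J.

0.187 J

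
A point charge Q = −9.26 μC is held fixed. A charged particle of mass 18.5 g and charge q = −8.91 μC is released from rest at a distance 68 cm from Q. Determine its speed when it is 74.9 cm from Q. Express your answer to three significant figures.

Only the electrostatic force acts, so mechanical energy is conserved: ½mv² = U₁ − U₂ = kQq(1/r₁ − 1/r₂).
U₁ − U₂ = (8.99×10⁹ N·m²/C²)(-9.26×10⁻⁶ C)(-8.91×10⁻⁶ C)(1/0.680 − 1/0.749) = 0.100 J.
v = √(2·0.100/0.0185) = 3.30 m/s.

3.30 m/s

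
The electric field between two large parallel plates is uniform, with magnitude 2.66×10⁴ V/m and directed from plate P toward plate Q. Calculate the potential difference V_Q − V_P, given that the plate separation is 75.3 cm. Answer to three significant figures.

In a uniform field, potential decreases in the direction of E: ΔV = −E·d for a displacement d parallel to E.
Going from P to Q is a displacement of 75.3 cm along the field, so V_Q − V_P = −Ed = -2.00×10⁴ V.

-2.00×10⁴ V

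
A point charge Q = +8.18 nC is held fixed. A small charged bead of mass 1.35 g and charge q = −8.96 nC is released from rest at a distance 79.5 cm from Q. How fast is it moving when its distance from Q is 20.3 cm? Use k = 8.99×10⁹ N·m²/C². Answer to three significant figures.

Only the electrostatic force acts, so mechanical energy is conserved: ½mv² = U₁ − U₂ = kQq(1/r₁ − 1/r₂).
U₁ − U₂ = (8.99×10⁹ N·m²/C²)(8.18×10⁻⁹ C)(-8.96×10⁻⁹ C)(1/0.795 − 1/0.203) = 2.42×10⁻⁶ J.
v = √(2·2.42×10⁻⁶/1.35×10⁻³) = 0.0598 m/s.

0.0598 m/s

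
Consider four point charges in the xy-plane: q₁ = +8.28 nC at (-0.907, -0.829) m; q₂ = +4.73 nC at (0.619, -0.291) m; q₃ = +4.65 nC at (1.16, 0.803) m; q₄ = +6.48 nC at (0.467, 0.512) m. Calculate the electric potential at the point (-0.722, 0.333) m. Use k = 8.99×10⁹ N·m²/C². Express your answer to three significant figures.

Electric potential is a scalar, so the contributions from each charge add algebraically: V = Σ kqᵢ/rᵢ.
Distances from the field point to each charge: r₁ = 1.18 m, r₂ = 1.48 m, r₃ = 1.94 m, r₄ = 1.20 m.
V = k[(8.28×10⁻⁹)/(1.18) + (4.73×10⁻⁹)/(1.48) + (4.65×10⁻⁹)/(1.94) + (6.48×10⁻⁹)/(1.20)] = 162 V.

162 V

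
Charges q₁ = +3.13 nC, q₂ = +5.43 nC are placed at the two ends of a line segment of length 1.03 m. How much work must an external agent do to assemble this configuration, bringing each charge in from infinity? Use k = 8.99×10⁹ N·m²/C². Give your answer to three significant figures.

1.48×10⁻⁷ J

The work to assemble the configuration equals its total potential energy, U = Σ kqᵢqⱼ/rᵢⱼ over all pairs.
The separation is r = 1.03 m.
U = (1.48×10⁻⁷) = 1.48×10⁻⁷ J.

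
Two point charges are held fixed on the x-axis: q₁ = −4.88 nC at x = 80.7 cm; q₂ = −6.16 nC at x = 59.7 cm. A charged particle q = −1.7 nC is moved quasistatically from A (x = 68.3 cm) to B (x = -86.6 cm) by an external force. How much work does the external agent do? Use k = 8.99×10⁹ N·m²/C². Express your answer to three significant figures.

For quasistatic motion the external work equals the change in potential energy: W_ext = qΔV = q(V_B − V_A).
At A: distances to the source charges are 0.124 m, 0.0860 m; V_A = Σ kqᵢ/rᵢ = -998 V.
At B: distances to the source charges are 1.67 m, 1.46 m; V_B = Σ kqᵢ/rᵢ = -64.1 V.
ΔV = V_B − V_A = 934 V.
W_ext = qΔV = (-1.70×10⁻⁹ C)(934 V) = -1.59×10⁻⁶ J.

-1.59×10⁻⁶ J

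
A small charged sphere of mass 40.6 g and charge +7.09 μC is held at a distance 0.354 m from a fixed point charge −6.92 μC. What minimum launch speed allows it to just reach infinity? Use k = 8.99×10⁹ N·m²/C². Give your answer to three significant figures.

To just escape, total mechanical energy must reach zero at infinity: ½mv²_min + U = 0, so ½mv²_min = −U = |kQq|/r.
|U| = |kQq|/r = (8.99×10⁹ N·m²/C²)(6.92×10⁻⁶)(7.09×10⁻⁶)/(0.354) = 1.25 J.
v_min = √(2|U|/m) = √(2·1.25/0.0406) = 7.83 m/s.

7.83 m/s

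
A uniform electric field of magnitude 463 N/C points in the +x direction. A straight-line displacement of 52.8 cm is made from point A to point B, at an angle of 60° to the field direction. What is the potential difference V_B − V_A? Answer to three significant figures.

Only the component of displacement along E changes the potential: ΔV = −E·d·cosθ.
ΔV = −(463 V/m)(0.528 m)cos60° = -122 V.

-122 V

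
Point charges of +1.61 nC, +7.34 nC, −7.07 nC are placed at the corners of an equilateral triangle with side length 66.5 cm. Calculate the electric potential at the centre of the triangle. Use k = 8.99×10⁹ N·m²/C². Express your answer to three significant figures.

Electric potential is a scalar, so the contributions from each charge add algebraically: V = Σ kqᵢ/rᵢ.
The distance from each vertex to the centroid is a/√3 = 0.384 m.
V = k[(1.61×10⁻⁹)/(0.384) + (7.34×10⁻⁹)/(0.384) + (-7.07×10⁻⁹)/(0.384)] = 44.0 V.

44.0 V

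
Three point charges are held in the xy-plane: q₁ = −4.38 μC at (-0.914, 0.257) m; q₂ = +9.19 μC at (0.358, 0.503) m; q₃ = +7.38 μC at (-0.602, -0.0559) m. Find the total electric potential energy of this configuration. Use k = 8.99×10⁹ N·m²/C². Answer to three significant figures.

-0.388 J

The work to assemble the configuration equals its total potential energy, U = Σ kqᵢqⱼ/rᵢⱼ over all pairs.
Pair separations: r₁₂ = 1.30 m, r₁₃ = 0.442 m, r₂₃ = 1.11 m.
U = (-0.279) + (-0.658) + (0.549) = -0.388 J.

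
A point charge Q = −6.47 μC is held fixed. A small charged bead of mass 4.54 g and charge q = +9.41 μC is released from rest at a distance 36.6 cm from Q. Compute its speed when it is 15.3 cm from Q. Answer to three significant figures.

Only the electrostatic force acts, so mechanical energy is conserved: ½mv² = U₁ − U₂ = kQq(1/r₁ − 1/r₂).
U₁ − U₂ = (8.99×10⁹ N·m²/C²)(-6.47×10⁻⁶ C)(9.41×10⁻⁶ C)(1/0.366 − 1/0.153) = 2.08 J.
v = √(2·2.08/4.54×10⁻³) = 30.3 m/s.

30.3 m/s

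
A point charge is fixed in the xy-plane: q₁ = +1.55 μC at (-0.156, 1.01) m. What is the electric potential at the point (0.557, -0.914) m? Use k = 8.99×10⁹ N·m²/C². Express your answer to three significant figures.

Electric potential is a scalar, so the contributions from each charge add algebraically: V = Σ kqᵢ/rᵢ.
Distances from the field point to each charge: r₁ = 2.05 m.
V = k[(1.55×10⁻⁶)/(2.05)] = 6790 V.

6790 V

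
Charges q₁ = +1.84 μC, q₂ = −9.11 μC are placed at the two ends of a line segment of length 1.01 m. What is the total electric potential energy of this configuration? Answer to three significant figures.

-0.149 J

The assembly work is the sum of pairwise potential energies, U = Σ_{i<j} kqᵢqⱼ/rᵢⱼ.
The separation is r = 1.01 m.
U = (-0.149) = -0.149 J.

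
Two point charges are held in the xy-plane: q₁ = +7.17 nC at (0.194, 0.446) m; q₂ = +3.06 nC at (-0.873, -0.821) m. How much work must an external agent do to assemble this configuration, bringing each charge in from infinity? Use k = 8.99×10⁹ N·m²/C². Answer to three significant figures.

1.19×10⁻⁷ J

The work to assemble the configuration equals its total potential energy, U = Σ kqᵢqⱼ/rᵢⱼ over all pairs.
Pair separations: r₁₂ = 1.66 m.
U = (1.19×10⁻⁷) = 1.19×10⁻⁷ J.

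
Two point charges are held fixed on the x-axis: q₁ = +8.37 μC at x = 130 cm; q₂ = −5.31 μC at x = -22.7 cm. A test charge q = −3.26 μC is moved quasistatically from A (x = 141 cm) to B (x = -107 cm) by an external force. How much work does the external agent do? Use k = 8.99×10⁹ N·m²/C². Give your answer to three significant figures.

For quasistatic motion the external work equals the change in potential energy: W_ext = qΔV = q(V_B − V_A).
At A: distances to the source charges are 0.110 m, 1.64 m; V_A = Σ kqᵢ/rᵢ = 6.55×10⁵ V.
At B: distances to the source charges are 2.37 m, 0.843 m; V_B = Σ kqᵢ/rᵢ = -2.49×10⁴ V.
ΔV = V_B − V_A = -6.80×10⁵ V.
W_ext = qΔV = (-3.26×10⁻⁶ C)(-6.80×10⁵ V) = 2.22 J.

2.22 J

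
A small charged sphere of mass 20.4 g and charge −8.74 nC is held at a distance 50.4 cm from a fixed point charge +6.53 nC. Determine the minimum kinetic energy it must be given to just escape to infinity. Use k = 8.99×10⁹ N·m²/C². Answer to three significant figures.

To just escape, total mechanical energy must reach zero at infinity: ½mv²_min + U = 0, so ½mv²_min = −U = |kQq|/r.
|U| = |kQq|/r = (8.99×10⁹ N·m²/C²)(6.53×10⁻⁹)(8.74×10⁻⁹)/(0.504) = 1.02×10⁻⁶ J.

1.02×10⁻⁶ J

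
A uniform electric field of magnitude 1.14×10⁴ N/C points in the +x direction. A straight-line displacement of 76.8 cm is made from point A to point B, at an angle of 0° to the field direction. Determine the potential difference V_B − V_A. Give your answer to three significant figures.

-8760 V

Only the component of displacement along E changes the potential: ΔV = −E·d·cosθ.
ΔV = −(1.14×10⁴ V/m)(0.768 m)cos0° = -8760 V.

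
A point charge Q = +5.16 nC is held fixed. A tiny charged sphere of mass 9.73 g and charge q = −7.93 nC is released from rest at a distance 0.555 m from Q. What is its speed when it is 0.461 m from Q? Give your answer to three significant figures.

Only the electrostatic force acts, so mechanical energy is conserved: ½mv² = U₁ − U₂ = kQq(1/r₁ − 1/r₂).
U₁ − U₂ = (8.99×10⁹ N·m²/C²)(5.16×10⁻⁹ C)(-7.93×10⁻⁹ C)(1/0.555 − 1/0.461) = 1.35×10⁻⁷ J.
v = √(2·1.35×10⁻⁷/9.73×10⁻³) = 5.27×10⁻³ m/s.

5.27×10⁻³ m/s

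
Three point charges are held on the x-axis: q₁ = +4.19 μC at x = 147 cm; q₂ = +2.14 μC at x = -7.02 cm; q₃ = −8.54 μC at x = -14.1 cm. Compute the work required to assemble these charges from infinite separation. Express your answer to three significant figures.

-2.47 J

The assembly work is the sum of pairwise potential energies, U = Σ_{i<j} kqᵢqⱼ/rᵢⱼ.
Pair separations: r₁₂ = 1.54 m, r₁₃ = 1.61 m, r₂₃ = 0.0708 m.
U = (0.0523) + (-0.200) + (-2.32) = -2.47 J.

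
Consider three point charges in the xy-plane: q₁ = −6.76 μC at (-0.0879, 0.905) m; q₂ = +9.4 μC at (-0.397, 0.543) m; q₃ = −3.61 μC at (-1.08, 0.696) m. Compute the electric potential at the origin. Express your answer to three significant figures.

The total potential is the scalar sum of each charge's contribution, V = Σ kqᵢ/rᵢ.
Distances from the field point to each charge: r₁ = 0.909 m, r₂ = 0.673 m, r₃ = 1.28 m.
V = k[(-6.76×10⁻⁶)/(0.909) + (9.40×10⁻⁶)/(0.673) + (-3.61×10⁻⁶)/(1.28)] = 3.35×10⁴ V.

3.35×10⁴ V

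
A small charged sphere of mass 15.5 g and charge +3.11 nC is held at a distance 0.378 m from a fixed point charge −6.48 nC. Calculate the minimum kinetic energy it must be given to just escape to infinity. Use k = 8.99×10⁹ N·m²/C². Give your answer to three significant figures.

4.79×10⁻⁷ J

To just escape, total mechanical energy must reach zero at infinity: ½mv²_min + U = 0, so ½mv²_min = −U = |kQq|/r.
|U| = |kQq|/r = (8.99×10⁹ N·m²/C²)(6.48×10⁻⁹)(3.11×10⁻⁹)/(0.378) = 4.79×10⁻⁷ J.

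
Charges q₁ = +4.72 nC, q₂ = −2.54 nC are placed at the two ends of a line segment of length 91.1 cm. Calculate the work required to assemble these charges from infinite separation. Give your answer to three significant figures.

The work to assemble the configuration equals its total potential energy, U = Σ kqᵢqⱼ/rᵢⱼ over all pairs.
The separation is r = 0.911 m.
U = (-1.18×10⁻⁷) = -1.18×10⁻⁷ J.

-1.18×10⁻⁷ J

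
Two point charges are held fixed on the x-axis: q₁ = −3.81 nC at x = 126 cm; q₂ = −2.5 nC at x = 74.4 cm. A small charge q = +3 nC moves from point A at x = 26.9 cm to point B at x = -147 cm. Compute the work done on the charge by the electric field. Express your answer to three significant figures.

The work done by the electric force is W_field = −ΔU = −q(V_B − V_A) = q(V_A − V_B).
At A: distances to the source charges are 0.991 m, 0.475 m; V_A = Σ kqᵢ/rᵢ = -81.9 V.
At B: distances to the source charges are 2.73 m, 2.21 m; V_B = Σ kqᵢ/rᵢ = -22.7 V.
ΔV = V_B − V_A = 59.2 V.
W_field = −qΔV = −(3.00×10⁻⁹ C)(59.2 V) = -1.78×10⁻⁷ J.

-1.78×10⁻⁷ J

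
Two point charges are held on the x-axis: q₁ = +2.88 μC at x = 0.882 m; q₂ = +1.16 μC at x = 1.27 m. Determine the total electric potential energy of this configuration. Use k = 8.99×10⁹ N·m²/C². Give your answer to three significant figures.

0.0774 J

The work to assemble the configuration equals its total potential energy, U = Σ kqᵢqⱼ/rᵢⱼ over all pairs.
Pair separations: r₁₂ = 0.388 m.
U = (0.0774) = 0.0774 J.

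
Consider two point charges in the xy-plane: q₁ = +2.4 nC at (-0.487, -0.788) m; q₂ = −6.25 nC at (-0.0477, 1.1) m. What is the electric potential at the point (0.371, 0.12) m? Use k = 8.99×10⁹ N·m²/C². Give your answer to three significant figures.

-35.5 V

The total potential is the scalar sum of each charge's contribution, V = Σ kqᵢ/rᵢ.
Distances from the field point to each charge: r₁ = 1.25 m, r₂ = 1.07 m.
V = k[(2.40×10⁻⁹)/(1.25) + (-6.25×10⁻⁹)/(1.07)] = -35.5 V.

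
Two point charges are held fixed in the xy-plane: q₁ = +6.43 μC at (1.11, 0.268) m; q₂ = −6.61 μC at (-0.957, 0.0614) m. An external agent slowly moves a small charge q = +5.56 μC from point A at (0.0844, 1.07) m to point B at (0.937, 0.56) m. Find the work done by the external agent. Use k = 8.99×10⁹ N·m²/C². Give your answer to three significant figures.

0.759 J

For quasistatic motion the external work equals the change in potential energy: W_ext = qΔV = q(V_B − V_A).
At A: distances to the source charges are 1.30 m, 1.45 m; V_A = Σ kqᵢ/rᵢ = 3410 V.
At B: distances to the source charges are 0.339 m, 1.96 m; V_B = Σ kqᵢ/rᵢ = 1.40×10⁵ V.
ΔV = V_B − V_A = 1.37×10⁵ V.
W_ext = qΔV = (5.56×10⁻⁶ C)(1.37×10⁵ V) = 0.759 J.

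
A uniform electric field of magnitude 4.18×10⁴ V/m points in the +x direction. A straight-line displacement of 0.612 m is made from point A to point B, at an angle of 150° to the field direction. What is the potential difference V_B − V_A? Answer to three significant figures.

Only the component of displacement along E changes the potential: ΔV = −E·d·cosθ.
ΔV = −(4.18×10⁴ V/m)(0.612 m)cos150° = 2.22×10⁴ V.

2.22×10⁴ V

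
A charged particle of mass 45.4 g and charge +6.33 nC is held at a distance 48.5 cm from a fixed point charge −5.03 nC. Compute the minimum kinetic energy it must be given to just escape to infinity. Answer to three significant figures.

To just escape, total mechanical energy must reach zero at infinity: ½mv²_min + U = 0, so ½mv²_min = −U = |kQq|/r.
|U| = |kQq|/r = (8.99×10⁹ N·m²/C²)(5.03×10⁻⁹)(6.33×10⁻⁹)/(0.485) = 5.90×10⁻⁷ J.

5.90×10⁻⁷ J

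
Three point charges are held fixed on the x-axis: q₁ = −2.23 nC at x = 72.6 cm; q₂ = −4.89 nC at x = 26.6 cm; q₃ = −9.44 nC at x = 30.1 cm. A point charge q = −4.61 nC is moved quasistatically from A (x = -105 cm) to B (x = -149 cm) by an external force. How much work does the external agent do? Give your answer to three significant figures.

For quasistatic motion the external work equals the change in potential energy: W_ext = qΔV = q(V_B − V_A).
At A: distances to the source charges are 1.78 m, 1.32 m, 1.35 m; V_A = Σ kqᵢ/rᵢ = -108 V.
At B: distances to the source charges are 2.22 m, 1.76 m, 1.79 m; V_B = Σ kqᵢ/rᵢ = -81.5 V.
ΔV = V_B − V_A = 26.0 V.
W_ext = qΔV = (-4.61×10⁻⁹ C)(26.0 V) = -1.20×10⁻⁷ J.

-1.20×10⁻⁷ J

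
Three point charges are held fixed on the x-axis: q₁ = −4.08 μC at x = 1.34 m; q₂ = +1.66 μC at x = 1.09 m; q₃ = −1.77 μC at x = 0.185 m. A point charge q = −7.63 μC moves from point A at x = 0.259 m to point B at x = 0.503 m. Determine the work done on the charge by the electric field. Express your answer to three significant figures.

1.24 J

The work done by the electric force is W_field = −ΔU = −q(V_B − V_A) = q(V_A − V_B).
At A: distances to the source charges are 1.08 m, 0.831 m, 0.0740 m; V_A = Σ kqᵢ/rᵢ = -2.31×10⁵ V.
At B: distances to the source charges are 0.837 m, 0.587 m, 0.318 m; V_B = Σ kqᵢ/rᵢ = -6.84×10⁴ V.
ΔV = V_B − V_A = 1.63×10⁵ V.
W_field = −qΔV = −(-7.63×10⁻⁶ C)(1.63×10⁵ V) = 1.24 J.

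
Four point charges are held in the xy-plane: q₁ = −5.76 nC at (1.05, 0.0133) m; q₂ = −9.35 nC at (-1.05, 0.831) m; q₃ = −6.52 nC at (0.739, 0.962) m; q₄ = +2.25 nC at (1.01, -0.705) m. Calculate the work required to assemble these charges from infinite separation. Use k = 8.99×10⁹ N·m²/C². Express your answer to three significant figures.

5.45×10⁻⁷ J

The assembly work is the sum of pairwise potential energies, U = Σ_{i<j} kqᵢqⱼ/rᵢⱼ.
Pair separations: r₁₂ = 2.25 m, r₁₃ = 0.998 m, r₁₄ = 0.719 m, r₂₃ = 1.79 m, r₂₄ = 2.57 m, r₃₄ = 1.69 m.
Summing all 6 pair terms gives U = 5.45×10⁻⁷ J.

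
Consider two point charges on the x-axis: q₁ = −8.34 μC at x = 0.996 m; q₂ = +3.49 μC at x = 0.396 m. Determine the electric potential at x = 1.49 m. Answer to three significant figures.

Electric potential is a scalar, so the contributions from each charge add algebraically: V = Σ kqᵢ/rᵢ.
Distances from the field point to each charge: r₁ = 0.494 m, r₂ = 1.09 m.
V = k[(-8.34×10⁻⁶)/(0.494) + (3.49×10⁻⁶)/(1.09)] = -1.23×10⁵ V.

-1.23×10⁵ V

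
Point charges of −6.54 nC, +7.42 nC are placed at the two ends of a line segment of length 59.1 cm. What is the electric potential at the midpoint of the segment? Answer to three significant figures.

26.8 V

Electric potential is a scalar, so the contributions from each charge add algebraically: V = Σ kqᵢ/rᵢ.
Each charge is 0.295 m from the midpoint.
V = k[(-6.54×10⁻⁹)/(0.295) + (7.42×10⁻⁹)/(0.295)] = 26.8 V.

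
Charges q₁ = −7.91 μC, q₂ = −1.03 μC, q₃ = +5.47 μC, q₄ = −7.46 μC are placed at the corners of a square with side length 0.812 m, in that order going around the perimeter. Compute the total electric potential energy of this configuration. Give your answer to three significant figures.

The work to assemble the configuration equals its total potential energy, U = Σ kqᵢqⱼ/rᵢⱼ over all pairs.
The four side pairs have separation 0.812 m and the two diagonal pairs 1.15 m.
Summing all 6 pair terms gives U = -0.0492 J.

-0.0492 J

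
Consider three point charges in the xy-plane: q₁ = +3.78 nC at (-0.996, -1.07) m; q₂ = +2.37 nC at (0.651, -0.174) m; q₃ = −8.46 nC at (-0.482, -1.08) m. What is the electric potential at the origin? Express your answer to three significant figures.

-9.44 V

Electric potential is a scalar, so the contributions from each charge add algebraically: V = Σ kqᵢ/rᵢ.
Distances from the field point to each charge: r₁ = 1.46 m, r₂ = 0.674 m, r₃ = 1.18 m.
V = k[(3.78×10⁻⁹)/(1.46) + (2.37×10⁻⁹)/(0.674) + (-8.46×10⁻⁹)/(1.18)] = -9.44 V.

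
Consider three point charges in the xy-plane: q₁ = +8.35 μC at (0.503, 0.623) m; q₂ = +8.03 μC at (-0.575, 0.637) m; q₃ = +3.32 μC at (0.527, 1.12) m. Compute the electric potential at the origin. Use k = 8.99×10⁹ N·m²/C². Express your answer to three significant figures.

2.02×10⁵ V

The total potential is the scalar sum of each charge's contribution, V = Σ kqᵢ/rᵢ.
Distances from the field point to each charge: r₁ = 0.801 m, r₂ = 0.858 m, r₃ = 1.24 m.
V = k[(8.35×10⁻⁶)/(0.801) + (8.03×10⁻⁶)/(0.858) + (3.32×10⁻⁶)/(1.24)] = 2.02×10⁵ V.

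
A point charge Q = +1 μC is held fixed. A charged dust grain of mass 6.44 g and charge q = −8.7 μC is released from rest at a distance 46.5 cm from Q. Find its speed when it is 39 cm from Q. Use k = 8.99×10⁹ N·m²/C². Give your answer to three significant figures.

3.17 m/s

Only the electrostatic force acts, so mechanical energy is conserved: ½mv² = U₁ − U₂ = kQq(1/r₁ − 1/r₂).
U₁ − U₂ = (8.99×10⁹ N·m²/C²)(1.00×10⁻⁶ C)(-8.70×10⁻⁶ C)(1/0.465 − 1/0.390) = 0.0323 J.
v = √(2·0.0323/6.44×10⁻³) = 3.17 m/s.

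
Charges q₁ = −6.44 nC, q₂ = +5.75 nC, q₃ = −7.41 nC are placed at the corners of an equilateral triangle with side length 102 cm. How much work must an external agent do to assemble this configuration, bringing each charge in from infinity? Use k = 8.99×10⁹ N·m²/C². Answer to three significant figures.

The assembly work is the sum of pairwise potential energies, U = Σ_{i<j} kqᵢqⱼ/rᵢⱼ.
All three pair separations equal the side length, 1.02 m.
U = (-3.26×10⁻⁷) + (4.21×10⁻⁷) + (-3.76×10⁻⁷) = -2.81×10⁻⁷ J.

-2.81×10⁻⁷ J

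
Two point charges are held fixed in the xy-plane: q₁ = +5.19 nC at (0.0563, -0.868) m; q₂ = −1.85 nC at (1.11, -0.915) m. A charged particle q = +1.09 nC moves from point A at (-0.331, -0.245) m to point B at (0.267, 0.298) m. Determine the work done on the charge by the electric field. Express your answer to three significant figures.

The work done by the electric force is W_field = −ΔU = −q(V_B − V_A) = q(V_A − V_B).
At A: distances to the source charges are 0.734 m, 1.59 m; V_A = Σ kqᵢ/rᵢ = 53.1 V.
At B: distances to the source charges are 1.18 m, 1.48 m; V_B = Σ kqᵢ/rᵢ = 28.1 V.
ΔV = V_B − V_A = -25.0 V.
W_field = −qΔV = −(1.09×10⁻⁹ C)(-25.0 V) = 2.73×10⁻⁸ J.

2.73×10⁻⁸ J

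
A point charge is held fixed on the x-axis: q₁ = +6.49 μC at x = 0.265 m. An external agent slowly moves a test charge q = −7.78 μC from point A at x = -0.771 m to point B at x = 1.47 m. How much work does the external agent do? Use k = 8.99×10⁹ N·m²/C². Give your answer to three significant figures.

For quasistatic motion the external work equals the change in potential energy: W_ext = qΔV = q(V_B − V_A).
At A: distance to the source charge is 1.04 m; V_A = kq₁/r = 5.63×10⁴ V.
At B: distance to the source charge is 1.21 m; V_B = kq₁/r = 4.84×10⁴ V.
ΔV = V_B − V_A = -7900 V.
W_ext = qΔV = (-7.78×10⁻⁶ C)(-7900 V) = 0.0615 J.

0.0615 J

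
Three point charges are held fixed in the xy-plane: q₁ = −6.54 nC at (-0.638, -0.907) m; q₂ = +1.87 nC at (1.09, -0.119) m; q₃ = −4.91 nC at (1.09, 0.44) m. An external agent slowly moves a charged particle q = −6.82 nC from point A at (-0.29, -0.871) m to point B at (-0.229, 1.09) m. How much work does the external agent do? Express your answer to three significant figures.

-8.94×10⁻⁷ J

For quasistatic motion the external work equals the change in potential energy: W_ext = qΔV = q(V_B − V_A).
At A: distances to the source charges are 0.350 m, 1.57 m, 1.90 m; V_A = Σ kqᵢ/rᵢ = -181 V.
At B: distances to the source charges are 2.04 m, 1.79 m, 1.47 m; V_B = Σ kqᵢ/rᵢ = -49.5 V.
ΔV = V_B − V_A = 131 V.
W_ext = qΔV = (-6.82×10⁻⁹ C)(131 V) = -8.94×10⁻⁷ J.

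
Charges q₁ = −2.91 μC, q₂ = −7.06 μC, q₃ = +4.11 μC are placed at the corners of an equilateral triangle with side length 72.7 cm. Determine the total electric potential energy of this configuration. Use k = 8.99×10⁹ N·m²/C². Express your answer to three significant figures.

The assembly work is the sum of pairwise potential energies, U = Σ_{i<j} kqᵢqⱼ/rᵢⱼ.
All three pair separations equal the side length, 0.727 m.
U = (0.254) + (-0.148) + (-0.359) = -0.253 J.

-0.253 J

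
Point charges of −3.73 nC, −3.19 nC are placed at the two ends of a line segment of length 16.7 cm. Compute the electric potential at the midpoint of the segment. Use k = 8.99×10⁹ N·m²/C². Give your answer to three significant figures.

-745 V

The total potential is the scalar sum of each charge's contribution, V = Σ kqᵢ/rᵢ.
Each charge is 0.0835 m from the midpoint.
V = k[(-3.73×10⁻⁹)/(0.0835) + (-3.19×10⁻⁹)/(0.0835)] = -745 V.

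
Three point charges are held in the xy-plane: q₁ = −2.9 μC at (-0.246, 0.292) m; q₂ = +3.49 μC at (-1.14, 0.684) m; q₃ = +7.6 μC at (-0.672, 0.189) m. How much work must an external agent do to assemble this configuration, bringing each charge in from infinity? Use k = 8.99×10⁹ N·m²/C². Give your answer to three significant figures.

The assembly work is the sum of pairwise potential energies, U = Σ_{i<j} kqᵢqⱼ/rᵢⱼ.
Pair separations: r₁₂ = 0.976 m, r₁₃ = 0.438 m, r₂₃ = 0.681 m.
U = (-0.0932) + (-0.452) + (0.350) = -0.195 J.

-0.195 J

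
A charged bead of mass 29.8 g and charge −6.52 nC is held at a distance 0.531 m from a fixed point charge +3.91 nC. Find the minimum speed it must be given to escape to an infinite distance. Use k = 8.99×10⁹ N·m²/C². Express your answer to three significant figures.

To just escape, total mechanical energy must reach zero at infinity: ½mv²_min + U = 0, so ½mv²_min = −U = |kQq|/r.
|U| = |kQq|/r = (8.99×10⁹ N·m²/C²)(3.91×10⁻⁹)(6.52×10⁻⁹)/(0.531) = 4.32×10⁻⁷ J.
v_min = √(2|U|/m) = √(2·4.32×10⁻⁷/0.0298) = 5.38×10⁻³ m/s.

5.38×10⁻³ m/s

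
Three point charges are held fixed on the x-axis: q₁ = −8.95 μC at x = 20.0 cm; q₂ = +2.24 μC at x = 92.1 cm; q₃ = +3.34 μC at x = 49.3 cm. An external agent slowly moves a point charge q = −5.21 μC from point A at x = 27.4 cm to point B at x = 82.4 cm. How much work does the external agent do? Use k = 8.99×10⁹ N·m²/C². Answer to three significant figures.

For quasistatic motion the external work equals the change in potential energy: W_ext = qΔV = q(V_B − V_A).
At A: distances to the source charges are 0.0740 m, 0.647 m, 0.219 m; V_A = Σ kqᵢ/rᵢ = -9.19×10⁵ V.
At B: distances to the source charges are 0.624 m, 0.0970 m, 0.331 m; V_B = Σ kqᵢ/rᵢ = 1.69×10⁵ V.
ΔV = V_B − V_A = 1.09×10⁶ V.
W_ext = qΔV = (-5.21×10⁻⁶ C)(1.09×10⁶ V) = -5.67 J.

-5.67 J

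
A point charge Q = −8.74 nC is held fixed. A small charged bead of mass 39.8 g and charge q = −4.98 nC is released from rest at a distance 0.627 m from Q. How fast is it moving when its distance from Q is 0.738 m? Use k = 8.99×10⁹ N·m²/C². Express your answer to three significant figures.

Only the electrostatic force acts, so mechanical energy is conserved: ½mv² = U₁ − U₂ = kQq(1/r₁ − 1/r₂).
U₁ − U₂ = (8.99×10⁹ N·m²/C²)(-8.74×10⁻⁹ C)(-4.98×10⁻⁹ C)(1/0.627 − 1/0.738) = 9.39×10⁻⁸ J.
v = √(2·9.39×10⁻⁸/0.0398) = 2.17×10⁻³ m/s.

2.17×10⁻³ m/s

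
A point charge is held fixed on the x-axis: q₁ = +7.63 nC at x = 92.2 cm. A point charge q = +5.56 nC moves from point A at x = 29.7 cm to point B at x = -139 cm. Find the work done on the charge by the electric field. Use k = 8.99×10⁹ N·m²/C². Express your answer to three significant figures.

The work done by the electric force is W_field = −ΔU = −q(V_B − V_A) = q(V_A − V_B).
At A: distance to the source charge is 0.625 m; V_A = kq₁/r = 110 V.
At B: distance to the source charge is 2.31 m; V_B = kq₁/r = 29.7 V.
ΔV = V_B − V_A = -80.1 V.
W_field = −qΔV = −(5.56×10⁻⁹ C)(-80.1 V) = 4.45×10⁻⁷ J.

4.45×10⁻⁷ J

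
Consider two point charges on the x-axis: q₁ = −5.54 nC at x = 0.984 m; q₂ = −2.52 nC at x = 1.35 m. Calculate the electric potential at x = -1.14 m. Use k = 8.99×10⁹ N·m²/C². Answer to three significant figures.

-32.5 V

Electric potential is a scalar, so the contributions from each charge add algebraically: V = Σ kqᵢ/rᵢ.
Distances from the field point to each charge: r₁ = 2.12 m, r₂ = 2.49 m.
V = k[(-5.54×10⁻⁹)/(2.12) + (-2.52×10⁻⁹)/(2.49)] = -32.5 V.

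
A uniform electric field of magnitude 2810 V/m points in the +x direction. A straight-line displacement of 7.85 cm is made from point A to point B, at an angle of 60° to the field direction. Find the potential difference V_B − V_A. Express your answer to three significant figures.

-110 V

Only the component of displacement along E changes the potential: ΔV = −E·d·cosθ.
ΔV = −(2810 V/m)(0.0785 m)cos60° = -110 V.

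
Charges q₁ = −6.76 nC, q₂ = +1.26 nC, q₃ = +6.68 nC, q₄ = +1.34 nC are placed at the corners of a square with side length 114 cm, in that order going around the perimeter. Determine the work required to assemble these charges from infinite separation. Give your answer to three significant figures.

The work to assemble the configuration equals its total potential energy, U = Σ kqᵢqⱼ/rᵢⱼ over all pairs.
The four side pairs have separation 1.14 m and the two diagonal pairs 1.61 m.
Summing all 6 pair terms gives U = -2.44×10⁻⁷ J.

-2.44×10⁻⁷ J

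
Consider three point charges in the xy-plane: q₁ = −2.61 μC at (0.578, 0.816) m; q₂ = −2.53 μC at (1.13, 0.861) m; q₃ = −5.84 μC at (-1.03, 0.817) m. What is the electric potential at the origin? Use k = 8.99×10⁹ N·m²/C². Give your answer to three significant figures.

Electric potential is a scalar, so the contributions from each charge add algebraically: V = Σ kqᵢ/rᵢ.
Distances from the field point to each charge: r₁ = 1.00 m, r₂ = 1.42 m, r₃ = 1.31 m.
V = k[(-2.61×10⁻⁶)/(1.00) + (-2.53×10⁻⁶)/(1.42) + (-5.84×10⁻⁶)/(1.31)] = -7.94×10⁴ V.

-7.94×10⁴ V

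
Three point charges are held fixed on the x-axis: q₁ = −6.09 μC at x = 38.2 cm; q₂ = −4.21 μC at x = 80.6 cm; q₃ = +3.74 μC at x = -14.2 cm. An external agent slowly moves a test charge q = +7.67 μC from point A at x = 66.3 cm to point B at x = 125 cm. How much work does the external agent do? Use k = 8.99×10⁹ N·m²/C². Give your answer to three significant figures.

2.25 J

For quasistatic motion the external work equals the change in potential energy: W_ext = qΔV = q(V_B − V_A).
At A: distances to the source charges are 0.281 m, 0.143 m, 0.805 m; V_A = Σ kqᵢ/rᵢ = -4.18×10⁵ V.
At B: distances to the source charges are 0.868 m, 0.444 m, 1.39 m; V_B = Σ kqᵢ/rᵢ = -1.24×10⁵ V.
ΔV = V_B − V_A = 2.94×10⁵ V.
W_ext = qΔV = (7.67×10⁻⁶ C)(2.94×10⁵ V) = 2.25 J.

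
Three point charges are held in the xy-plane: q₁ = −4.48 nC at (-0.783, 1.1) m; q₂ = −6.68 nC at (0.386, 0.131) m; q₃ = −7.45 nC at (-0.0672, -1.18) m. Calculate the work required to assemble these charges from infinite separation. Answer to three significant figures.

6.25×10⁻⁷ J

The work to assemble the configuration equals its total potential energy, U = Σ kqᵢqⱼ/rᵢⱼ over all pairs.
Pair separations: r₁₂ = 1.52 m, r₁₃ = 2.39 m, r₂₃ = 1.39 m.
U = (1.77×10⁻⁷) + (1.26×10⁻⁷) + (3.23×10⁻⁷) = 6.25×10⁻⁷ J.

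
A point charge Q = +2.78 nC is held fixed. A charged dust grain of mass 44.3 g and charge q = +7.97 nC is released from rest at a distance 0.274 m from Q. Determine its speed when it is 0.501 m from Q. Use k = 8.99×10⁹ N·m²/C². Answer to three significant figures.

3.86×10⁻³ m/s

Only the electrostatic force acts, so mechanical energy is conserved: ½mv² = U₁ − U₂ = kQq(1/r₁ − 1/r₂).
U₁ − U₂ = (8.99×10⁹ N·m²/C²)(2.78×10⁻⁹ C)(7.97×10⁻⁹ C)(1/0.274 − 1/0.501) = 3.29×10⁻⁷ J.
v = √(2·3.29×10⁻⁷/0.0443) = 3.86×10⁻³ m/s.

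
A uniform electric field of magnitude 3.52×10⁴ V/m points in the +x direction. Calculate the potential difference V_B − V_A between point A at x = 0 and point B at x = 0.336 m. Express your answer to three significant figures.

In a uniform field, potential decreases in the direction of E: V_B − V_A = −E·Δx.
V_B − V_A = −(3.52×10⁴ V/m)(0.336 m) = -1.18×10⁴ V.

-1.18×10⁴ V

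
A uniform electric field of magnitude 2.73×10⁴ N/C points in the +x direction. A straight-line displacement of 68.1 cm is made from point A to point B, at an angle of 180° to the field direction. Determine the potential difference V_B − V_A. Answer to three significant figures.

Only the component of displacement along E changes the potential: ΔV = −E·d·cosθ.
ΔV = −(2.73×10⁴ V/m)(0.681 m)cos180° = 1.86×10⁴ V.

1.86×10⁴ V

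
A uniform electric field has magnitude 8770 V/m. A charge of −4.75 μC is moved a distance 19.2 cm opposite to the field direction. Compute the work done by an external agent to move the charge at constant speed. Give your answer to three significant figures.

The potential change for a displacement 19.2 cm opposite to the field direction is ΔV = +Ed = 1680 V.
W_ext = qΔV = -8.00×10⁻³ J.

-8.00×10⁻³ J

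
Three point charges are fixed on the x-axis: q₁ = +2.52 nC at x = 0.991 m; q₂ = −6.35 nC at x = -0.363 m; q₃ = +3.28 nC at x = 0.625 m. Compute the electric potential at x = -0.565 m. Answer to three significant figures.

The total potential is the scalar sum of each charge's contribution, V = Σ kqᵢ/rᵢ.
Distances from the field point to each charge: r₁ = 1.56 m, r₂ = 0.202 m, r₃ = 1.19 m.
V = k[(2.52×10⁻⁹)/(1.56) + (-6.35×10⁻⁹)/(0.202) + (3.28×10⁻⁹)/(1.19)] = -243 V.

-243 V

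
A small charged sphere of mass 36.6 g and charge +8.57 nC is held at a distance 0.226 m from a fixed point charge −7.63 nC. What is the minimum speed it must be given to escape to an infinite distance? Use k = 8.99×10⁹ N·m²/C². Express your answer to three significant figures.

0.0119 m/s

To just escape, total mechanical energy must reach zero at infinity: ½mv²_min + U = 0, so ½mv²_min = −U = |kQq|/r.
|U| = |kQq|/r = (8.99×10⁹ N·m²/C²)(7.63×10⁻⁹)(8.57×10⁻⁹)/(0.226) = 2.60×10⁻⁶ J.
v_min = √(2|U|/m) = √(2·2.60×10⁻⁶/0.0366) = 0.0119 m/s.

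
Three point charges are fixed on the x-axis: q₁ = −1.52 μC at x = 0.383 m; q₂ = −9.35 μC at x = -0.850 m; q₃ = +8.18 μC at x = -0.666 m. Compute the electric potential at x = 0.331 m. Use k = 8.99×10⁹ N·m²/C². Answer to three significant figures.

-2.60×10⁵ V

Electric potential is a scalar, so the contributions from each charge add algebraically: V = Σ kqᵢ/rᵢ.
Distances from the field point to each charge: r₁ = 0.0520 m, r₂ = 1.18 m, r₃ = 0.997 m.
V = k[(-1.52×10⁻⁶)/(0.0520) + (-9.35×10⁻⁶)/(1.18) + (8.18×10⁻⁶)/(0.997)] = -2.60×10⁵ V.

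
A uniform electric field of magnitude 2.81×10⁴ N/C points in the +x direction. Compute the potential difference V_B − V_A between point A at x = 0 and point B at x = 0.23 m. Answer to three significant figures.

-6460 V

In a uniform field, potential decreases in the direction of E: V_B − V_A = −E·Δx.
V_B − V_A = −(2.81×10⁴ V/m)(0.230 m) = -6460 V.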